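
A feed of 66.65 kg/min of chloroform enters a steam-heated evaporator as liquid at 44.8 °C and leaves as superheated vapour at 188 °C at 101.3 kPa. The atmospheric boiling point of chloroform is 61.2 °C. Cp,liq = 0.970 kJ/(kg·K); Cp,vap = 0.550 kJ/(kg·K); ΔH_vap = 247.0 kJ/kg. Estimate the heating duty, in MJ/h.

liquid 44.8→61.2 °C: 15.908 kJ/kg
vaporisation at 61.2 °C: 247 kJ/kg
vapour 61.2→188 °C: 69.74 kJ/kg
Δh = 15.908 + 247 + 69.74 = 332.65 kJ/kg
Q = ṁ·Δh = 66.65 kg/min × 332.65 kJ/kg = 22171 kJ/min
|Q| = 369.52 kW = 1330.3 MJ/h

Q = 1330 MJ/h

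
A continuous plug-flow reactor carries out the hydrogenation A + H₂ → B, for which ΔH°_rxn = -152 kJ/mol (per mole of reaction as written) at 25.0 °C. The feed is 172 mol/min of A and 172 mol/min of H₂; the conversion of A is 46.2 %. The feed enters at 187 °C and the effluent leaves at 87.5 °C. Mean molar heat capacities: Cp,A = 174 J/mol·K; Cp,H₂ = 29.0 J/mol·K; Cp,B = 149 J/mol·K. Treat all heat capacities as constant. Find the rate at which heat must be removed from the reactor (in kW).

Q_out = 264 kW

Extent of reaction ξ = 0.462 × 172 = 79.464 mol/min
Reaction term: ξ·ΔH°_rxn = 79.464 × -152 = -12079 kJ/min
Sensible, feed 187→25 °C: -5656.4 kJ/min
Outlet flows (mol/min): A 92.536, H₂ 92.536, B 79.464
Sensible, products 25→87.5 °C: 1914.1 kJ/min
Q = ΔH = -15821 kJ/min = -263.68 kW
Heat removed = 263.68 kW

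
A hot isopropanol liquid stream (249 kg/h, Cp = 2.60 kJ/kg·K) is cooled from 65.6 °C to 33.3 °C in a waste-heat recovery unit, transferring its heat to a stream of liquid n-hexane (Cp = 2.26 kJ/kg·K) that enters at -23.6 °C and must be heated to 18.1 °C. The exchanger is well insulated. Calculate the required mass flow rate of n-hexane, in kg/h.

Heat released by hot stream: Q = 249 × 2.60 × (65.6 − 33.3) = 20911 kJ/h
Energy balance on cold side (adiabatic exchanger): Q = ṁ_c·Cp_c·(T_c,out − T_c,in)
ṁ_c = 20911 / [2.26 × (18.1 − -23.6)] = 221.89 kg/h

ṁ_c = 222 kg/h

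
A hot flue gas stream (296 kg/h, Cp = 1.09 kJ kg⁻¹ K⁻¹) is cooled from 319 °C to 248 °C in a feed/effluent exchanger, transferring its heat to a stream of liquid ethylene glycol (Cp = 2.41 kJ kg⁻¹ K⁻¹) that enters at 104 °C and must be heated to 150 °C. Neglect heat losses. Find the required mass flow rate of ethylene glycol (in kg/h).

ṁ_c = 207 kg/h

Heat released by hot stream: Q = 296 × 1.09 × (319 − 248) = 22907 kJ/h
Energy balance on cold side (adiabatic exchanger): Q = ṁ_c·Cp_c·(T_c,out − T_c,in)
ṁ_c = 22907 / [2.41 × (150 − 104)] = 206.63 kg/h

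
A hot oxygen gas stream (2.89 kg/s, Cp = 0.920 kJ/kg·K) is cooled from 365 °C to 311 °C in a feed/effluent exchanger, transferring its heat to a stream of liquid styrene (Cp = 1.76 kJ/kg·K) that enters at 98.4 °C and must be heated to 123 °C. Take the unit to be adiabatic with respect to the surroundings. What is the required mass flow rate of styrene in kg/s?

Heat released by hot stream: Q = 2.89 × 0.920 × (365 − 311) = 143.58 kJ/s
Energy balance on cold side (adiabatic exchanger): Q = ṁ_c·Cp_c·(T_c,out − T_c,in)
ṁ_c = 143.58 / [1.76 × (123 − 98.4)] = 3.3161 kg/s

ṁ_c = 3.32 kg/s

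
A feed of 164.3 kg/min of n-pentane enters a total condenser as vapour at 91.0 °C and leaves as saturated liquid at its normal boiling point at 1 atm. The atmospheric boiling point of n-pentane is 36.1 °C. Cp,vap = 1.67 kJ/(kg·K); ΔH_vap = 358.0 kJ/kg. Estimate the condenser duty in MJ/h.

vapour 91.0→36.1 °C: -91.683 kJ/kg
condensation at 36.1 °C: -358 kJ/kg
Δh = -91.683 + -358 = -449.68 kJ/kg
Q = ṁ·Δh = 164.3 kg/min × -449.68 kJ/kg = -73883 kJ/min
|Q| = 1231.4 kW = 4433 MJ/h

Q_c = 4430 MJ/h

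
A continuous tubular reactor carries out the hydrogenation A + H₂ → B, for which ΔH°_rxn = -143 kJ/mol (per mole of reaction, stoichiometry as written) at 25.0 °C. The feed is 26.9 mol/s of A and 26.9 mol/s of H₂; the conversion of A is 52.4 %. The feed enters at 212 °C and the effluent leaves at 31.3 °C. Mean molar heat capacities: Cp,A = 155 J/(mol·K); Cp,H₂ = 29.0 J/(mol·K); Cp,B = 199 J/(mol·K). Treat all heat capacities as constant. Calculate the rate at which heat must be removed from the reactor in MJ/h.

Extent of reaction ξ = 0.524 × 26.9 = 14.096 mol/s
Reaction term: ξ·ΔH°_rxn = 14.096 × -143 = -2015.7 kJ/s
Sensible, feed 212→25 °C: -925.58 kJ/s
Outlet flows (mol/s): A 12.804, H₂ 12.804, B 14.096
Sensible, products 25→31.3 °C: 32.515 kJ/s
Q = ΔH = -2908.7 kJ/s = -2908.7 kW
Heat removed = 10471 MJ/h

Q_out = 10500 MJ/h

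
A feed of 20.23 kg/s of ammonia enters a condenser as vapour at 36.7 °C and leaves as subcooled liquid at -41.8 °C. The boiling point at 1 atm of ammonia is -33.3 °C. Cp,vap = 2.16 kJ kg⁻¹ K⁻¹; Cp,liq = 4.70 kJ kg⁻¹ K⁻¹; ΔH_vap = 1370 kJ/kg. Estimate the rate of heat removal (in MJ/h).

vapour 36.7→-33.3 °C: -151.2 kJ/kg
condensation at -33.3 °C: -1370 kJ/kg
liquid -33.3→-41.8 °C: -39.95 kJ/kg
Δh = -151.2 + -1370 + -39.95 = -1561.2 kJ/kg
Q = ṁ·Δh = 20.23 kg/s × -1561.2 kJ/kg = -31582 kJ/s
|Q| = 31582 kW = 113700 MJ/h

Q_c = 114000 MJ/h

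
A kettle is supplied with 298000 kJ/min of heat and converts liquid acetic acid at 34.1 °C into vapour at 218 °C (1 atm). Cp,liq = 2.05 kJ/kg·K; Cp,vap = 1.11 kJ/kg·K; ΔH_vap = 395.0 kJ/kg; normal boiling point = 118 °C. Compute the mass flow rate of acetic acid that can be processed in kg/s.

Δh = 2.05×(118−34.1) + 395.0 + 1.11×(218−118) = 678 kJ/kg
Q = 298000 kJ/min = 4966.7 kJ/s = 4966.7 kJ/s
ṁ = Q/Δh = 4966.7 / 678 = 7.3255 kg/s

ṁ = 7.33 kg/s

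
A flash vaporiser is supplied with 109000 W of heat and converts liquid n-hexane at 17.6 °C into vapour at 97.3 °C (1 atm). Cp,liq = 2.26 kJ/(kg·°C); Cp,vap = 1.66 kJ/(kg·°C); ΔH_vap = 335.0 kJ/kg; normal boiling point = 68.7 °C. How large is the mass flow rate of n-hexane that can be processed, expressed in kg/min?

ṁ = 13.1 kg/min

Δh = 2.26×(68.7−17.6) + 335.0 + 1.66×(97.3−68.7) = 497.96 kJ/kg
Q = 109000 W = 109 kJ/s = 6540 kJ/min
ṁ = Q/Δh = 6540 / 497.96 = 13.134 kg/min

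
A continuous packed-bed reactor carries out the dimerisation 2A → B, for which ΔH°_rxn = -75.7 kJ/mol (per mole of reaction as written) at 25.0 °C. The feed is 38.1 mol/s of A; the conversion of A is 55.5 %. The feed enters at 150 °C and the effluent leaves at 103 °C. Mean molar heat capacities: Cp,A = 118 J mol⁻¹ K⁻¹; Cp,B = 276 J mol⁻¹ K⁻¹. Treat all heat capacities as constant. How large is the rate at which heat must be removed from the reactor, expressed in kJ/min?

Extent of reaction ξ = 0.555 × 38.1 / 2 = 10.573 mol/s
Reaction term: ξ·ΔH°_rxn = 10.573 × -75.7 = -800.36 kJ/s
Sensible, feed 150→25 °C: -561.98 kJ/s
Outlet flows (mol/s): A 16.954, B 10.573
Sensible, products 25→103 °C: 383.66 kJ/s
Q = ΔH = -978.67 kJ/s = -978.67 kW
Heat removed = 58720 kJ/min

Q_out = 58700 kJ/min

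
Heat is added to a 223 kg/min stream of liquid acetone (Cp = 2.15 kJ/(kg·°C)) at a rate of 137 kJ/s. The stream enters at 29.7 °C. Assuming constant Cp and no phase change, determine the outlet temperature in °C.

T_out = 46.8 °C

Q = 137 kJ/s = 8220 kJ/min
ΔT = Q/(ṁ·Cp) = 8220/(223×2.15) = 17.145 K
T_out = 29.7 + 17.145 = 46.845 °C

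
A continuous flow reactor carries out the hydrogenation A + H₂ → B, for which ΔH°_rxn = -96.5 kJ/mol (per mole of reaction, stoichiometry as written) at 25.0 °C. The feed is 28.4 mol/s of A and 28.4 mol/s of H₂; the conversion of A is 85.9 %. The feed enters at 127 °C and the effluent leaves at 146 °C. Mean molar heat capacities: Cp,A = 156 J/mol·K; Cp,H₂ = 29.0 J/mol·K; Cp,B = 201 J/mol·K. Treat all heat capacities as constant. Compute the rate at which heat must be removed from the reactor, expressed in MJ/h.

Extent of reaction ξ = 0.859 × 28.4 = 24.396 mol/s
Reaction term: ξ·ΔH°_rxn = 24.396 × -96.5 = -2354.2 kJ/s
Sensible, feed 127→25 °C: -535.91 kJ/s
Outlet flows (mol/s): A 4.0044, H₂ 4.0044, B 24.396
Sensible, products 25→146 °C: 682.96 kJ/s
Q = ΔH = -2207.1 kJ/s = -2207.1 kW
Heat removed = 7945.6 MJ/h

Q_out = 7950 MJ/h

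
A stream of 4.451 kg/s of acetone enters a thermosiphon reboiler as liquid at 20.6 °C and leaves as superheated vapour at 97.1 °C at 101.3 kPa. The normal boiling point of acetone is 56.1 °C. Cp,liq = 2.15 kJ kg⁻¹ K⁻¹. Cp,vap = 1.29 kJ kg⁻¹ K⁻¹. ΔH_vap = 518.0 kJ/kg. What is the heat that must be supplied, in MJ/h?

Q = 10400 MJ/h

liquid 20.6→56.1 °C: 76.325 kJ/kg
vaporisation at 56.1 °C: 518 kJ/kg
vapour 56.1→97.1 °C: 52.89 kJ/kg
Δh = 76.325 + 518 + 52.89 = 647.22 kJ/kg
Q = ṁ·Δh = 4.451 kg/s × 647.22 kJ/kg = 2880.8 kJ/s
|Q| = 2880.8 kW = 10371 MJ/h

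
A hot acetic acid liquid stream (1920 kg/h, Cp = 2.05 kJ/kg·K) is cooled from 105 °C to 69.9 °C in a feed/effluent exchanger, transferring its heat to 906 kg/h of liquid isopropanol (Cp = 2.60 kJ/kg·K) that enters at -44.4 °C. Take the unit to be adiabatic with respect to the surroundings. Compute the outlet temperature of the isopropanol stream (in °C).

Heat released by hot stream: Q = 1920 × 2.05 × (105 − 69.9) = 138150 kJ/h
Energy balance on cold side (adiabatic exchanger): Q = ṁ_c·Cp_c·(T_c,out − T_c,in)
T_c,out = -44.4 + 138150/(906 × 2.60) = 14.249 °C

T_c,out = 14.2 °C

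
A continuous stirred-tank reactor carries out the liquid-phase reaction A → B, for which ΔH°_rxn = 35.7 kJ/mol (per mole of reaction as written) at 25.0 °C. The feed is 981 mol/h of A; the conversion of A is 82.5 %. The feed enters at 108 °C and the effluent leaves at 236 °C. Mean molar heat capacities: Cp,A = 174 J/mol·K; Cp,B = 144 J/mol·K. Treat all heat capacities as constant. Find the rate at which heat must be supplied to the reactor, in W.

Q_in = 12700 W

Extent of reaction ξ = 0.825 × 981 = 809.32 mol/h
Reaction term: ξ·ΔH°_rxn = 809.32 × 35.7 = 28893 kJ/h
Sensible, feed 108→25 °C: -14168 kJ/h
Outlet flows (mol/h): A 171.68, B 809.32
Sensible, products 25→236 °C: 30893 kJ/h
Q = ΔH = 45619 kJ/h = 12.672 kW
Heat supplied = 12672 W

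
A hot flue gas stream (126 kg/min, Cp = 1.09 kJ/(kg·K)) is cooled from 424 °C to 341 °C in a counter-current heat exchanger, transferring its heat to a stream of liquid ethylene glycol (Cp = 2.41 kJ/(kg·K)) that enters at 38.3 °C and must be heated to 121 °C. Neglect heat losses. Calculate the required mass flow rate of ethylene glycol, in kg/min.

Heat released by hot stream: Q = 126 × 1.09 × (424 − 341) = 11399 kJ/min
Energy balance on cold side (adiabatic exchanger): Q = ṁ_c·Cp_c·(T_c,out − T_c,in)
ṁ_c = 11399 / [2.41 × (121 − 38.3)] = 57.194 kg/min

ṁ_c = 57.2 kg/min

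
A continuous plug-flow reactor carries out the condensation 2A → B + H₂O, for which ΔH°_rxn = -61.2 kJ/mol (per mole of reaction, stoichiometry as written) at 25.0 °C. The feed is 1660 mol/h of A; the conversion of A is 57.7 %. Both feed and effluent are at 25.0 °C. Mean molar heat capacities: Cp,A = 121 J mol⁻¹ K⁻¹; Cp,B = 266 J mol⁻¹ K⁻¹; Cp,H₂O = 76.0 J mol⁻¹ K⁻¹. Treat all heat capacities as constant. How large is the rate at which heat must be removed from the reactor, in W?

Q_out = 8140 W

Extent of reaction ξ = 0.577 × 1660 / 2 = 478.91 mol/h
Reaction term: ξ·ΔH°_rxn = 478.91 × -61.2 = -29309 kJ/h
Q = ΔH = -29309 kJ/h = -8.1415 kW
Heat removed = 8141.5 W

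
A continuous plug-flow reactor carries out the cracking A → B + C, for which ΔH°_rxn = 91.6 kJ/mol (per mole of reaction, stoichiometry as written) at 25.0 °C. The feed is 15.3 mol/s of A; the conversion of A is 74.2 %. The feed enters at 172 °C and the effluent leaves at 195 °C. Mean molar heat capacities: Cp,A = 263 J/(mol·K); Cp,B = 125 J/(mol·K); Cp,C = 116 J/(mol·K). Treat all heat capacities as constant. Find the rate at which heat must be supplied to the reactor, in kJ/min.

Q_in = 65400 kJ/min

Extent of reaction ξ = 0.742 × 15.3 = 11.353 mol/s
Reaction term: ξ·ΔH°_rxn = 11.353 × 91.6 = 1039.9 kJ/s
Sensible, feed 172→25 °C: -591.51 kJ/s
Outlet flows (mol/s): A 3.9474, B 11.353, C 11.353
Sensible, products 25→195 °C: 641.6 kJ/s
Q = ΔH = 1090 kJ/s = 1090 kW
Heat supplied = 65399 kJ/min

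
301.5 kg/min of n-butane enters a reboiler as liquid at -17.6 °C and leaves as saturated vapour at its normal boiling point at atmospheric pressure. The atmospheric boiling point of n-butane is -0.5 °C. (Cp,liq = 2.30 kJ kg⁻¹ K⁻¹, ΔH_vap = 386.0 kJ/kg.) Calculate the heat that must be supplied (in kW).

liquid -17.6→-0.5 °C: 39.33 kJ/kg
vaporisation at -0.5 °C: 386 kJ/kg
Δh = 39.33 + 386 = 425.33 kJ/kg
Q = ṁ·Δh = 301.5 kg/min × 425.33 kJ/kg = 128240 kJ/min
|Q| = 2137.3 kW

Q = 2140 kW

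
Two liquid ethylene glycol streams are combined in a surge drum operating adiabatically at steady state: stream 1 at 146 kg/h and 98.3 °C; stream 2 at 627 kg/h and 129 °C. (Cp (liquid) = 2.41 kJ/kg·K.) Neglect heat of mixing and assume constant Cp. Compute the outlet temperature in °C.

Energy balance with Q = 0: Σ ṁᵢCp,ᵢ(T_out − Tᵢ) = 0
T_out = Σ ṁᵢCp,ᵢTᵢ / Σ ṁᵢCp,ᵢ
      = 229520 / 1862.9 = 123.2 °C

T_out = 123 °C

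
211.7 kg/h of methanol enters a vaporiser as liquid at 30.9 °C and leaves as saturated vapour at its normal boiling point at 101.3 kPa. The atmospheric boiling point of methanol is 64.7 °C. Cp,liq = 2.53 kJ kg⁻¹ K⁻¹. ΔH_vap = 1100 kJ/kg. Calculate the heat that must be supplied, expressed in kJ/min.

Q = 4180 kJ/min

liquid 30.9→64.7 °C: 85.514 kJ/kg
vaporisation at 64.7 °C: 1100 kJ/kg
Δh = 85.514 + 1100 = 1185.5 kJ/kg
Q = ṁ·Δh = 211.7 kg/h × 1185.5 kJ/kg = 250970 kJ/h
|Q| = 69.715 kW = 4182.9 kJ/min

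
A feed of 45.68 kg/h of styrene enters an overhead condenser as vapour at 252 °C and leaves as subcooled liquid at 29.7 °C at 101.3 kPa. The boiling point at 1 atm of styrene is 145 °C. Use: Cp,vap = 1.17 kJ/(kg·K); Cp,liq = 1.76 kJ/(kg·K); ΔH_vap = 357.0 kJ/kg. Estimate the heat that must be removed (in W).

Q_c = 8690 W

vapour 252→145 °C: -125.19 kJ/kg
condensation at 145 °C: -357 kJ/kg
liquid 145→29.7 °C: -202.93 kJ/kg
Δh = -125.19 + -357 + -202.93 = -685.12 kJ/kg
Q = ṁ·Δh = 45.68 kg/h × -685.12 kJ/kg = -31296 kJ/h
|Q| = 8.6934 kW = 8693.4 W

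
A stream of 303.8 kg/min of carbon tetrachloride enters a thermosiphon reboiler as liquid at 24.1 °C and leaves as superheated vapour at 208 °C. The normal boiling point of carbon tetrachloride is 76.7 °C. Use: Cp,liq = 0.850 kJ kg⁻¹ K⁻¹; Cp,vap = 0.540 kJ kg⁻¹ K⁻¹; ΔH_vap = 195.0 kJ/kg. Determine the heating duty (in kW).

liquid 24.1→76.7 °C: 44.71 kJ/kg
vaporisation at 76.7 °C: 195 kJ/kg
vapour 76.7→208 °C: 70.902 kJ/kg
Δh = 44.71 + 195 + 70.902 = 310.61 kJ/kg
Q = ṁ·Δh = 303.8 kg/min × 310.61 kJ/kg = 94364 kJ/min
|Q| = 1572.7 kW

Q = 1570 kW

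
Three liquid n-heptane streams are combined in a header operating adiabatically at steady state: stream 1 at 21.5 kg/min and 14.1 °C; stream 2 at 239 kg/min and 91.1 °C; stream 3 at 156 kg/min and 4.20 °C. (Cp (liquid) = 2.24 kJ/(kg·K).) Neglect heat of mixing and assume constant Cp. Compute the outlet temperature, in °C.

T_out = 54.6 °C

Energy balance with Q = 0: Σ ṁᵢCp,ᵢ(T_out − Tᵢ) = 0
T_out = Σ ṁᵢCp,ᵢTᵢ / Σ ṁᵢCp,ᵢ
      = 50918 / 932.96 = 54.577 °C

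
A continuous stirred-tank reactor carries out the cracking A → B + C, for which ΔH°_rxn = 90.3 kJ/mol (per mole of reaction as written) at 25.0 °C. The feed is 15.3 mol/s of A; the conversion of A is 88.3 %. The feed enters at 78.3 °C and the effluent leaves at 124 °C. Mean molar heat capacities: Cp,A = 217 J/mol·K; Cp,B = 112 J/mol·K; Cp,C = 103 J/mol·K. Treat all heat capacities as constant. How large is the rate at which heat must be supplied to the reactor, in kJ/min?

Extent of reaction ξ = 0.883 × 15.3 = 13.51 mol/s
Reaction term: ξ·ΔH°_rxn = 13.51 × 90.3 = 1219.9 kJ/s
Sensible, feed 78.3→25 °C: -176.96 kJ/s
Outlet flows (mol/s): A 1.7901, B 13.51, C 13.51
Sensible, products 25→124 °C: 326.01 kJ/s
Q = ΔH = 1369 kJ/s = 1369 kW
Heat supplied = 82140 kJ/min

Q_in = 82100 kJ/min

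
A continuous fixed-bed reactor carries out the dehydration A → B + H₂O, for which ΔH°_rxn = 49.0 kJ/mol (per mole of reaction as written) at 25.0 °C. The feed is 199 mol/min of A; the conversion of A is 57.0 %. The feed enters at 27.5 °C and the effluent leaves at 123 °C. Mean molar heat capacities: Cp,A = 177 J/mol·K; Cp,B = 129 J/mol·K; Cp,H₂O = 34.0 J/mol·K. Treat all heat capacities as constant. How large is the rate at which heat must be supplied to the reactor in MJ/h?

Extent of reaction ξ = 0.570 × 199 = 113.43 mol/min
Reaction term: ξ·ΔH°_rxn = 113.43 × 49.0 = 5558.1 kJ/min
Sensible, feed 27.5→25 °C: -88.058 kJ/min
Outlet flows (mol/min): A 85.57, B 113.43, H₂O 113.43
Sensible, products 25→123 °C: 3296.2 kJ/min
Q = ΔH = 8766.2 kJ/min = 146.1 kW
Heat supplied = 525.97 MJ/h

Q_in = 526 MJ/h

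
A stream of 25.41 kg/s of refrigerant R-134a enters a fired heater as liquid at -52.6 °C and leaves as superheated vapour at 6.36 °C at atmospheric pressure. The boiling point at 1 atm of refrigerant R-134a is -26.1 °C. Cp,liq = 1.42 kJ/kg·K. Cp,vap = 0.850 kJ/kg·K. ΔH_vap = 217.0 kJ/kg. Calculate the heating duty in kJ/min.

liquid -52.6→-26.1 °C: 37.63 kJ/kg
vaporisation at -26.1 °C: 217 kJ/kg
vapour -26.1→6.36 °C: 27.591 kJ/kg
Δh = 37.63 + 217 + 27.591 = 282.22 kJ/kg
Q = ṁ·Δh = 25.41 kg/s × 282.22 kJ/kg = 7171.2 kJ/s
|Q| = 7171.2 kW = 430270 kJ/min

Q = 430000 kJ/min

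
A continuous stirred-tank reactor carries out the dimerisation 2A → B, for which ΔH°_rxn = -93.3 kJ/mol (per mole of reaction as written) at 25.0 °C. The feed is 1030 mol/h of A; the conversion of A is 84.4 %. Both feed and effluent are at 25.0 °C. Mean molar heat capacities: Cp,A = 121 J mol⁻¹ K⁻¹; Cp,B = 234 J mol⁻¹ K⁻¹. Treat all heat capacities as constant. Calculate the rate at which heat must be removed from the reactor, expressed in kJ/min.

Extent of reaction ξ = 0.844 × 1030 / 2 = 434.66 mol/h
Reaction term: ξ·ΔH°_rxn = 434.66 × -93.3 = -40554 kJ/h
Q = ΔH = -40554 kJ/h = -11.265 kW
Heat removed = 675.9 kJ/min

Q_out = 676 kJ/min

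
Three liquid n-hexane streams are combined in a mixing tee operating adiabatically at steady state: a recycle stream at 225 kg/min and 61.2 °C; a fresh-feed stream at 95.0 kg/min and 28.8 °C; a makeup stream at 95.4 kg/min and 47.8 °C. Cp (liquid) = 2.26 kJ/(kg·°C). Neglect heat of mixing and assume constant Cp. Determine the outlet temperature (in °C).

T_out = 50.7 °C

Adiabatic, steady state ⇒ Σ ṁᵢCp,ᵢ(T_out − Tᵢ) = 0
T_out = Σ ṁᵢCp,ᵢTᵢ / Σ ṁᵢCp,ᵢ
      = 47609 / 938.8 = 50.713 °C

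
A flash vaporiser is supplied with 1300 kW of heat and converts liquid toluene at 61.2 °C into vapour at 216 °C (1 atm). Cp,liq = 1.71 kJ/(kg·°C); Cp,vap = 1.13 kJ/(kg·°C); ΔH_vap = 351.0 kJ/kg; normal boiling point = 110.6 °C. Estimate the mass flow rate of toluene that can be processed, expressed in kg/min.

Δh = 1.71×(110.6−61.2) + 351.0 + 1.13×(216−110.6) = 554.58 kJ/kg
Q = 1300 kW = 1300 kJ/s = 78000 kJ/min
ṁ = Q/Δh = 78000 / 554.58 = 140.65 kg/min

ṁ = 141 kg/min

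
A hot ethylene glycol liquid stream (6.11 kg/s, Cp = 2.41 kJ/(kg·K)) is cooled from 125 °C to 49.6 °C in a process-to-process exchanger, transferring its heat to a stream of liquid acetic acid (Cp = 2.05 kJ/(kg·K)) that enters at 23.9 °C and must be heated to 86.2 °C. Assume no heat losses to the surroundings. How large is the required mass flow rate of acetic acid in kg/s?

Heat released by hot stream: Q = 6.11 × 2.41 × (125 − 49.6) = 1110.3 kJ/s
Energy balance on cold side (adiabatic exchanger): Q = ṁ_c·Cp_c·(T_c,out − T_c,in)
ṁ_c = 1110.3 / [2.05 × (86.2 − 23.9)] = 8.6934 kg/s

ṁ_c = 8.69 kg/s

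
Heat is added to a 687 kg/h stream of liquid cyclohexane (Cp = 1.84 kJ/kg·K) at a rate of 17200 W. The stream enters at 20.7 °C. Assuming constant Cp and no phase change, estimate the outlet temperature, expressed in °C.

Q = 17200 W = 61920 kJ/h
ΔT = Q/(ṁ·Cp) = 61920/(687×1.84) = 48.984 K
T_out = 20.7 + 48.984 = 69.684 °C

T_out = 69.7 °C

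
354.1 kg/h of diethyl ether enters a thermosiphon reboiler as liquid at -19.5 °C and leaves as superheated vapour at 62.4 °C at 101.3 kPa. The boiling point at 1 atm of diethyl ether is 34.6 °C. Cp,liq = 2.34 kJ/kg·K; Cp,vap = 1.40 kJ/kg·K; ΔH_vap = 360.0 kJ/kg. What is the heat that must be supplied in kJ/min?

Q = 3100 kJ/min

liquid -19.5→34.6 °C: 126.59 kJ/kg
vaporisation at 34.6 °C: 360 kJ/kg
vapour 34.6→62.4 °C: 38.92 kJ/kg
Δh = 126.59 + 360 + 38.92 = 525.51 kJ/kg
Q = ṁ·Δh = 354.1 kg/h × 525.51 kJ/kg = 186080 kJ/h
|Q| = 51.69 kW = 3101.4 kJ/min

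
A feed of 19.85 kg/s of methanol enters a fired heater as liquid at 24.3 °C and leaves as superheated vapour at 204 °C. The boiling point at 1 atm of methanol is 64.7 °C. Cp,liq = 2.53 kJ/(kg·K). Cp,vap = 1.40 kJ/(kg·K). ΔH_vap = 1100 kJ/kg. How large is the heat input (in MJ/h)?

Q = 99800 MJ/h

liquid 24.3→64.7 °C: 102.21 kJ/kg
vaporisation at 64.7 °C: 1100 kJ/kg
vapour 64.7→204 °C: 195.02 kJ/kg
Δh = 102.21 + 1100 + 195.02 = 1397.2 kJ/kg
Q = ṁ·Δh = 19.85 kg/s × 1397.2 kJ/kg = 27735 kJ/s
|Q| = 27735 kW = 99846 MJ/h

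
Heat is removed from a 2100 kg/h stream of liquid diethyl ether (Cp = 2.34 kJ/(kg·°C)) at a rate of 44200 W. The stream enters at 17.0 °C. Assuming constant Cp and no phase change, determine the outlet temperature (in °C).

Q = 44200 W = 159120 kJ/h
ΔT = Q/(ṁ·Cp) = 159120/(2100×2.34) = 32.381 K
T_out = 17.0 − 32.381 = -15.381 °C

T_out = -15.4 °C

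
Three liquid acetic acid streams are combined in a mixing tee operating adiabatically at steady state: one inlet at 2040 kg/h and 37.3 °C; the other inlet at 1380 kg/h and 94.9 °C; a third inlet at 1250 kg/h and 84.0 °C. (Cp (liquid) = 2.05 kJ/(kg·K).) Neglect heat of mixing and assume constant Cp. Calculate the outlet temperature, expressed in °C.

T_out = 66.8 °C

Energy balance with Q = 0: Σ ṁᵢCp,ᵢ(T_out − Tᵢ) = 0
Σ ṁᵢCp,ᵢTᵢ = 2040×2.05×37.3 + 1380×2.05×94.9 + 1250×2.05×84.0 = 639710
Σ ṁᵢCp,ᵢ = 2040×2.05 + 1380×2.05 + 1250×2.05 = 9573.5
T_out = 639710 / 9573.5 = 66.821 °C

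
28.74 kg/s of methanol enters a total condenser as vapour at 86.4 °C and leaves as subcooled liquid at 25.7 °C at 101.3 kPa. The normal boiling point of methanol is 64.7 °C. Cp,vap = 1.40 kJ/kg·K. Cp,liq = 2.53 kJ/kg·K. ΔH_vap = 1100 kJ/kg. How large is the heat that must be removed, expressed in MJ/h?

vapour 86.4→64.7 °C: -30.38 kJ/kg
condensation at 64.7 °C: -1100 kJ/kg
liquid 64.7→25.7 °C: -98.67 kJ/kg
Δh = -30.38 + -1100 + -98.67 = -1229 kJ/kg
Q = ṁ·Δh = 28.74 kg/s × -1229 kJ/kg = -35323 kJ/s
|Q| = 35323 kW = 127160 MJ/h

Q_c = 127000 MJ/h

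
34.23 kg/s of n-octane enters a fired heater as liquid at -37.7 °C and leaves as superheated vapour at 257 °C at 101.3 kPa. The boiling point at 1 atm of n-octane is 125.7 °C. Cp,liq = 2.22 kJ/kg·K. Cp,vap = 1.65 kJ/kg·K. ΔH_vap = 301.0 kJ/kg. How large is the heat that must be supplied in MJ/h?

Q = 108000 MJ/h

liquid -37.7→125.7 °C: 362.75 kJ/kg
vaporisation at 125.7 °C: 301 kJ/kg
vapour 125.7→257 °C: 216.65 kJ/kg
Δh = 362.75 + 301 + 216.65 = 880.39 kJ/kg
Q = ṁ·Δh = 34.23 kg/s × 880.39 kJ/kg = 30136 kJ/s
|Q| = 30136 kW = 108490 MJ/h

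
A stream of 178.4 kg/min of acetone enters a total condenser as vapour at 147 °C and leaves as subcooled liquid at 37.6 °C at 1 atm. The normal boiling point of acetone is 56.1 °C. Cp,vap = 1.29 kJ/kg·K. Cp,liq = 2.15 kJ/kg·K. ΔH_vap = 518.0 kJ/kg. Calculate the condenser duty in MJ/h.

Q_c = 7230 MJ/h

vapour 147→56.1 °C: -117.26 kJ/kg
condensation at 56.1 °C: -518 kJ/kg
liquid 56.1→37.6 °C: -39.775 kJ/kg
Δh = -117.26 + -518 + -39.775 = -675.04 kJ/kg
Q = ṁ·Δh = 178.4 kg/min × -675.04 kJ/kg = -120430 kJ/min
|Q| = 2007.1 kW = 7225.6 MJ/h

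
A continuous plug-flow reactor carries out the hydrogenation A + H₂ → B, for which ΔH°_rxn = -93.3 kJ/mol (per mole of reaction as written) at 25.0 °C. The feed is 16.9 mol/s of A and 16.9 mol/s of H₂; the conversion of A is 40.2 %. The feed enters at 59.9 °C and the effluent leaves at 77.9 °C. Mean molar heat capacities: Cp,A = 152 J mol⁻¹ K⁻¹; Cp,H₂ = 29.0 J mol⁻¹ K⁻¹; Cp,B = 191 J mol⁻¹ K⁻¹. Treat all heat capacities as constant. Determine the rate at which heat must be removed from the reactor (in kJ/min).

Q_out = 34500 kJ/min

Extent of reaction ξ = 0.402 × 16.9 = 6.7938 mol/s
Reaction term: ξ·ΔH°_rxn = 6.7938 × -93.3 = -633.86 kJ/s
Sensible, feed 59.9→25 °C: -106.76 kJ/s
Outlet flows (mol/s): A 10.106, H₂ 10.106, B 6.7938
Sensible, products 25→77.9 °C: 165.41 kJ/s
Q = ΔH = -575.21 kJ/s = -575.21 kW
Heat removed = 34512 kJ/min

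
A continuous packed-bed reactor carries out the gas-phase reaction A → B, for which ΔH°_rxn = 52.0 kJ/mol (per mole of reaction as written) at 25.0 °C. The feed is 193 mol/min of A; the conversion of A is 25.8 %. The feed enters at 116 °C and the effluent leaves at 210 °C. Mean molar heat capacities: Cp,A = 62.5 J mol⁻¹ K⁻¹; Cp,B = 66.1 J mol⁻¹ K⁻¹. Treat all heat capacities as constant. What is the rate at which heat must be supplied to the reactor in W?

Q_in = 62600 W

Extent of reaction ξ = 0.258 × 193 = 49.794 mol/min
Reaction term: ξ·ΔH°_rxn = 49.794 × 52.0 = 2589.3 kJ/min
Sensible, feed 116→25 °C: -1097.7 kJ/min
Outlet flows (mol/min): A 143.21, B 49.794
Sensible, products 25→210 °C: 2264.7 kJ/min
Q = ΔH = 3756.3 kJ/min = 62.605 kW
Heat supplied = 62605 W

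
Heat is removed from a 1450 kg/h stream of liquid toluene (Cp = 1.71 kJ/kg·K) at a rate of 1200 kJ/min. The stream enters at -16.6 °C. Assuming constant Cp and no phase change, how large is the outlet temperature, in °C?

T_out = -45.6 °C

Q = 1200 kJ/min = 72000 kJ/h
ΔT = Q/(ṁ·Cp) = 72000/(1450×1.71) = 29.038 K
T_out = -16.6 − 29.038 = -45.638 °C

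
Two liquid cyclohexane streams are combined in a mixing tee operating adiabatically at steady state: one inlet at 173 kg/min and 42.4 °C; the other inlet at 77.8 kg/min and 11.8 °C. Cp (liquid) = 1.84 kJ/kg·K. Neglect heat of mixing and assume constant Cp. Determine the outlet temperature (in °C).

Energy balance with Q = 0: Σ ṁᵢCp,ᵢ(T_out − Tᵢ) = 0
T_out = Σ ṁᵢCp,ᵢTᵢ / Σ ṁᵢCp,ᵢ
      = 15186 / 461.47 = 32.908 °C

T_out = 32.9 °C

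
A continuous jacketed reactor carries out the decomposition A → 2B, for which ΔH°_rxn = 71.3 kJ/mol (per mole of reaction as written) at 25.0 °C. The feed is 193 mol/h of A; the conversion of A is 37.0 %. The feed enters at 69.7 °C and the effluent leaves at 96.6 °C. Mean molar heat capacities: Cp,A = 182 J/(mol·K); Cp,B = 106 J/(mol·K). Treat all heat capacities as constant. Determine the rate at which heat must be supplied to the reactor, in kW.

Q_in = 1.72 kW

Extent of reaction ξ = 0.370 × 193 = 71.41 mol/h
Reaction term: ξ·ΔH°_rxn = 71.41 × 71.3 = 5091.5 kJ/h
Sensible, feed 69.7→25 °C: -1570.1 kJ/h
Outlet flows (mol/h): A 121.59, B 142.82
Sensible, products 25→96.6 °C: 2668.4 kJ/h
Q = ΔH = 6189.8 kJ/h = 1.7194 kW
Heat supplied = 1.7194 kW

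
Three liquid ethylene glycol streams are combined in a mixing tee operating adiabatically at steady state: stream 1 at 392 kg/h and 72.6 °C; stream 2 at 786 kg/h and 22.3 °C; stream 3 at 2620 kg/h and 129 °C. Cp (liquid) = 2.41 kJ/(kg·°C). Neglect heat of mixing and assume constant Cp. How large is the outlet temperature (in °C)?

T_out = 101 °C

Energy balance with Q = 0: Σ ṁᵢCp,ᵢ(T_out − Tᵢ) = 0
Σ ṁᵢCp,ᵢTᵢ = 392×2.41×72.6 + 786×2.41×22.3 + 2620×2.41×129 = 925360
Σ ṁᵢCp,ᵢ = 392×2.41 + 786×2.41 + 2620×2.41 = 9153.2
T_out = 925360 / 9153.2 = 101.1 °C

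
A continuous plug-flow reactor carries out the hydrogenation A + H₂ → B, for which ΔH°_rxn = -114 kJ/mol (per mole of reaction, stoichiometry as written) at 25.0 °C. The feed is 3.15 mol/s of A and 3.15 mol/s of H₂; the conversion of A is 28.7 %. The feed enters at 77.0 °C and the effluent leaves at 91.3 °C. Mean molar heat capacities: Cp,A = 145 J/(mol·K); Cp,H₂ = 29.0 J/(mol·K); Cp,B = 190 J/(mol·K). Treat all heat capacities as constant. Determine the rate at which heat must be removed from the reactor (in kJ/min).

Q_out = 5660 kJ/min

Extent of reaction ξ = 0.287 × 3.15 = 0.90405 mol/s
Reaction term: ξ·ΔH°_rxn = 0.90405 × -114 = -103.06 kJ/s
Sensible, feed 77.0→25 °C: -28.501 kJ/s
Outlet flows (mol/s): A 2.246, H₂ 2.246, B 0.90405
Sensible, products 25→91.3 °C: 37.298 kJ/s
Q = ΔH = -94.265 kJ/s = -94.265 kW
Heat removed = 5655.9 kJ/min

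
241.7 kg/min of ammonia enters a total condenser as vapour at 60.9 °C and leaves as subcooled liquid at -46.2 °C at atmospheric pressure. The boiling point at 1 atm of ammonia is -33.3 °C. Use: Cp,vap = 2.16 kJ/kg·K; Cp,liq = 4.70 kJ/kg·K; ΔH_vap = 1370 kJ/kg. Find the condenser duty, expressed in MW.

vapour 60.9→-33.3 °C: -203.47 kJ/kg
condensation at -33.3 °C: -1370 kJ/kg
liquid -33.3→-46.2 °C: -60.63 kJ/kg
Δh = -203.47 + -1370 + -60.63 = -1634.1 kJ/kg
Q = ṁ·Δh = 241.7 kg/min × -1634.1 kJ/kg = -394960 kJ/min
|Q| = 6582.7 kW = 6.5827 MW

Q_c = 6.58 MW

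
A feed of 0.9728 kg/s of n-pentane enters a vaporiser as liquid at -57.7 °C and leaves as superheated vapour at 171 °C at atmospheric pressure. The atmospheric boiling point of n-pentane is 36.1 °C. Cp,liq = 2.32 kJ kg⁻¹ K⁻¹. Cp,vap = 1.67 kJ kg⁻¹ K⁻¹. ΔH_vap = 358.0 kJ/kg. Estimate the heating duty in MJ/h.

Q = 2800 MJ/h

liquid -57.7→36.1 °C: 217.62 kJ/kg
vaporisation at 36.1 °C: 358 kJ/kg
vapour 36.1→171 °C: 225.28 kJ/kg
Δh = 217.62 + 358 + 225.28 = 800.9 kJ/kg
Q = ṁ·Δh = 0.9728 kg/s × 800.9 kJ/kg = 779.11 kJ/s
|Q| = 779.11 kW = 2804.8 MJ/h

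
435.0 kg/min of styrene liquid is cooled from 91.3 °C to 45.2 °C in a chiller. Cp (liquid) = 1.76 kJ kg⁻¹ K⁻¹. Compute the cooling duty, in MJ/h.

Q = ṁ·Cp·ΔT = 435.0 × 1.76 × (45.2 − 91.3) = -35294 kJ/min
Converting: 35294 / 60 s = 588.24 kW
Cooling duty = 2117.6 MJ/h

Q_c = 2120 MJ/h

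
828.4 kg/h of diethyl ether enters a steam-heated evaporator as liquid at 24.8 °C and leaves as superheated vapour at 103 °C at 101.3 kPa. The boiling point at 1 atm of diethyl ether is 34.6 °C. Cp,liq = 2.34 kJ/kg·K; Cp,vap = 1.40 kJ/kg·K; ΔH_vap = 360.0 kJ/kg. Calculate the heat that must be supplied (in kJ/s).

liquid 24.8→34.6 °C: 22.932 kJ/kg
vaporisation at 34.6 °C: 360 kJ/kg
vapour 34.6→103 °C: 95.76 kJ/kg
Δh = 22.932 + 360 + 95.76 = 478.69 kJ/kg
Q = ṁ·Δh = 828.4 kg/h × 478.69 kJ/kg = 396550 kJ/h
|Q| = 110.15 kW

Q = 110 kJ/s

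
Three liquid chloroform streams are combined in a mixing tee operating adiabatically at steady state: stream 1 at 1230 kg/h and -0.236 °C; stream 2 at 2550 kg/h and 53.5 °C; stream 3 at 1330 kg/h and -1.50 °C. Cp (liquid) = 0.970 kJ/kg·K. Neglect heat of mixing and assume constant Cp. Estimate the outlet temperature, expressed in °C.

T_out = 26.3 °C

Adiabatic, steady state ⇒ Σ ṁᵢCp,ᵢ(T_out − Tᵢ) = 0
Σ ṁᵢCp,ᵢTᵢ = 1230×0.970×-0.236 + 2550×0.970×53.5 + 1330×0.970×-1.50 = 130120
Σ ṁᵢCp,ᵢ = 1230×0.970 + 2550×0.970 + 1330×0.970 = 4956.7
T_out = 130120 / 4956.7 = 26.25 °C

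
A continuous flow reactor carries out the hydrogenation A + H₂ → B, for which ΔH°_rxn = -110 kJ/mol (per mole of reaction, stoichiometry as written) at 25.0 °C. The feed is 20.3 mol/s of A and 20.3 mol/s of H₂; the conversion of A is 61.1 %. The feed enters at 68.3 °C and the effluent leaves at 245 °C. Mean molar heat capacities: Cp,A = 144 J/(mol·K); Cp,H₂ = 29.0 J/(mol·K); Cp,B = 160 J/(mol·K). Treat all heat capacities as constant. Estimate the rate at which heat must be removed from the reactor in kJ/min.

Extent of reaction ξ = 0.611 × 20.3 = 12.403 mol/s
Reaction term: ξ·ΔH°_rxn = 12.403 × -110 = -1364.4 kJ/s
Sensible, feed 68.3→25 °C: -152.07 kJ/s
Outlet flows (mol/s): A 7.8967, H₂ 7.8967, B 12.403
Sensible, products 25→245 °C: 737.14 kJ/s
Q = ΔH = -779.28 kJ/s = -779.28 kW
Heat removed = 46757 kJ/min

Q_out = 46800 kJ/min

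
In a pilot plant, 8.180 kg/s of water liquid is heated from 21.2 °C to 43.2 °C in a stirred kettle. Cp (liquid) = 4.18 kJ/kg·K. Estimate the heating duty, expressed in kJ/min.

Q = 45100 kJ/min

Q = ṁ·Cp·ΔT = 8.180 × 4.18 × (43.2 − 21.2) = 752.23 kJ/s
Heating duty = 45134 kJ/min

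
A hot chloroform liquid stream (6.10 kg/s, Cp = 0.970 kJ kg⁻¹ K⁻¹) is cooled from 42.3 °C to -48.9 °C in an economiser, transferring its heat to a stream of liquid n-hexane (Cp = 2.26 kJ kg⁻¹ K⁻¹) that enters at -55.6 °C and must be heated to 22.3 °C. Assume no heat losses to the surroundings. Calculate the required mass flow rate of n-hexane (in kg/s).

ṁ_c = 3.07 kg/s

Heat released by hot stream: Q = 6.10 × 0.970 × (42.3 − -48.9) = 539.63 kJ/s
Energy balance on cold side (adiabatic exchanger): Q = ṁ_c·Cp_c·(T_c,out − T_c,in)
ṁ_c = 539.63 / [2.26 × (22.3 − -55.6)] = 3.0651 kg/s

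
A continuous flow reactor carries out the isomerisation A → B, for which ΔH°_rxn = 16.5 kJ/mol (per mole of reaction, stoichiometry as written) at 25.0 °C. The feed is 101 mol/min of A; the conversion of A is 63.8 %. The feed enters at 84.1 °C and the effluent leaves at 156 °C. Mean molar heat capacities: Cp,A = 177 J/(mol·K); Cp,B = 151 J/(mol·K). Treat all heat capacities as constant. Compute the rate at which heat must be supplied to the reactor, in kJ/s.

Q_in = 35.5 kJ/s

Extent of reaction ξ = 0.638 × 101 = 64.438 mol/min
Reaction term: ξ·ΔH°_rxn = 64.438 × 16.5 = 1063.2 kJ/min
Sensible, feed 84.1→25 °C: -1056.5 kJ/min
Outlet flows (mol/min): A 36.562, B 64.438
Sensible, products 25→156 °C: 2122.4 kJ/min
Q = ΔH = 2129.1 kJ/min = 35.485 kW
Heat supplied = 35.485 kJ/s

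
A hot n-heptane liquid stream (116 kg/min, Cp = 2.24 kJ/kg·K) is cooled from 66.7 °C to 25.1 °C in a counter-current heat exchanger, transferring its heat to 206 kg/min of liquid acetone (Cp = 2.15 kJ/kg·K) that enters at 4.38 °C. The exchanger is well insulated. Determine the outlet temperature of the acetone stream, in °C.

T_c,out = 28.8 °C

Heat released by hot stream: Q = 116 × 2.24 × (66.7 − 25.1) = 10809 kJ/min
Energy balance on cold side (adiabatic exchanger): Q = ṁ_c·Cp_c·(T_c,out − T_c,in)
T_c,out = 4.38 + 10809/(206 × 2.15) = 28.786 °C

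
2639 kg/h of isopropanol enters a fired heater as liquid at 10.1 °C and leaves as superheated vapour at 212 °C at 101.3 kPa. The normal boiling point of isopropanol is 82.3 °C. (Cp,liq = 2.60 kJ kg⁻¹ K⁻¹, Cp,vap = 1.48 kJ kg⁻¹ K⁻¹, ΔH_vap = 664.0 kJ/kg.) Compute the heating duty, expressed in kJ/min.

liquid 10.1→82.3 °C: 187.72 kJ/kg
vaporisation at 82.3 °C: 664 kJ/kg
vapour 82.3→212 °C: 191.96 kJ/kg
Δh = 187.72 + 664 + 191.96 = 1043.7 kJ/kg
Q = ṁ·Δh = 2639 kg/h × 1043.7 kJ/kg = 2.7543e+06 kJ/h
|Q| = 765.07 kW = 45904 kJ/min

Q = 45900 kJ/min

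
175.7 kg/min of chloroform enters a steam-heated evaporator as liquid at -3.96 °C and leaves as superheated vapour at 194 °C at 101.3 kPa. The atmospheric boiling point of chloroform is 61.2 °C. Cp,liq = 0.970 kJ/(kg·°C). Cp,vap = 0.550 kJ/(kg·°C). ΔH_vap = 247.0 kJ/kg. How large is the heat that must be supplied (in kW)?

Q = 1120 kW

liquid -3.96→61.2 °C: 63.205 kJ/kg
vaporisation at 61.2 °C: 247 kJ/kg
vapour 61.2→194 °C: 73.04 kJ/kg
Δh = 63.205 + 247 + 73.04 = 383.25 kJ/kg
Q = ṁ·Δh = 175.7 kg/min × 383.25 kJ/kg = 67336 kJ/min
|Q| = 1122.3 kW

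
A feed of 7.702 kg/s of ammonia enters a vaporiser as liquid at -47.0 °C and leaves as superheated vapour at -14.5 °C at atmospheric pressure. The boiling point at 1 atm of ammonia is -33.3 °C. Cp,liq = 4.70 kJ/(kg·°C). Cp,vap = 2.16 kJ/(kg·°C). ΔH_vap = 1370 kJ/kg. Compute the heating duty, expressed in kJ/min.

liquid -47.0→-33.3 °C: 64.39 kJ/kg
vaporisation at -33.3 °C: 1370 kJ/kg
vapour -33.3→-14.5 °C: 40.608 kJ/kg
Δh = 64.39 + 1370 + 40.608 = 1475 kJ/kg
Q = ṁ·Δh = 7.702 kg/s × 1475 kJ/kg = 11360 kJ/s
|Q| = 11360 kW = 681630 kJ/min

Q = 682000 kJ/min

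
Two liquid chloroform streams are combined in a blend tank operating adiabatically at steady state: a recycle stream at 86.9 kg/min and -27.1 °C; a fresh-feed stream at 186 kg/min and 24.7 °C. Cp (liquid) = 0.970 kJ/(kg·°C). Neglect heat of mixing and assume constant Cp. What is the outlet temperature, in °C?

No heat crosses the boundary, so H_out = H_in.
T_out = Σ ṁᵢCp,ᵢTᵢ / Σ ṁᵢCp,ᵢ
      = 2172 / 264.71 = 8.2052 °C

T_out = 8.21 °C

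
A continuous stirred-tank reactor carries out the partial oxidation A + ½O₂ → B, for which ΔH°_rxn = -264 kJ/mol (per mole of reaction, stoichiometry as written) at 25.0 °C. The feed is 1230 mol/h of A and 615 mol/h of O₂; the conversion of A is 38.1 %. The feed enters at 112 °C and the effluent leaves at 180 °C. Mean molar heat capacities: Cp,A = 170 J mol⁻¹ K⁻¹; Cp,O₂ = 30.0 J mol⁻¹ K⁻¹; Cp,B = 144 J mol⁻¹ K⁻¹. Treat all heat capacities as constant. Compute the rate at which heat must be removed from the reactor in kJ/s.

Extent of reaction ξ = 0.381 × 1230 = 468.63 mol/h
Reaction term: ξ·ΔH°_rxn = 468.63 × -264 = -123720 kJ/h
Sensible, feed 112→25 °C: -19797 kJ/h
Outlet flows (mol/h): A 761.37, O₂ 380.69, B 468.63
Sensible, products 25→180 °C: 32292 kJ/h
Q = ΔH = -111220 kJ/h = -30.895 kW
Heat removed = 30.895 kJ/s

Q_out = 30.9 kJ/s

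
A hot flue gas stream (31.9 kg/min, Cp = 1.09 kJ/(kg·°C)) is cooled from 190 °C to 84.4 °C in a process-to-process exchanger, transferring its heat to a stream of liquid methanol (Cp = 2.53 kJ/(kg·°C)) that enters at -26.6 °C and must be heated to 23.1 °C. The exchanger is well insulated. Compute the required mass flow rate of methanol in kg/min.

ṁ_c = 29.2 kg/min

Heat released by hot stream: Q = 31.9 × 1.09 × (190 − 84.4) = 3671.8 kJ/min
Energy balance on cold side (adiabatic exchanger): Q = ṁ_c·Cp_c·(T_c,out − T_c,in)
ṁ_c = 3671.8 / [2.53 × (23.1 − -26.6)] = 29.201 kg/min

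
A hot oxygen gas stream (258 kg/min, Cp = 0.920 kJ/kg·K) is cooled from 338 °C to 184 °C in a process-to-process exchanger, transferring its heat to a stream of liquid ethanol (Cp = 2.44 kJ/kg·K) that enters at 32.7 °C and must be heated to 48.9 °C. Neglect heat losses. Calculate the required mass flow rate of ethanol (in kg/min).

Heat released by hot stream: Q = 258 × 0.920 × (338 − 184) = 36553 kJ/min
Energy balance on cold side (adiabatic exchanger): Q = ṁ_c·Cp_c·(T_c,out − T_c,in)
ṁ_c = 36553 / [2.44 × (48.9 − 32.7)] = 924.75 kg/min

ṁ_c = 925 kg/min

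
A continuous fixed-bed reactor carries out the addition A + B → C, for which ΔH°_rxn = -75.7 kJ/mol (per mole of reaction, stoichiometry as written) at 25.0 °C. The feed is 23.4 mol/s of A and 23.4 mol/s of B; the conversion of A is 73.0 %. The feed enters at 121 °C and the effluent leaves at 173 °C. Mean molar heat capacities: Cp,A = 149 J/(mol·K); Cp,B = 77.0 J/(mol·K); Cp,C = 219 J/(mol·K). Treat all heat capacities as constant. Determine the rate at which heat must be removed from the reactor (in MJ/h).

Q_out = 3730 MJ/h

Extent of reaction ξ = 0.730 × 23.4 = 17.082 mol/s
Reaction term: ξ·ΔH°_rxn = 17.082 × -75.7 = -1293.1 kJ/s
Sensible, feed 121→25 °C: -507.69 kJ/s
Outlet flows (mol/s): A 6.318, B 6.318, C 17.082
Sensible, products 25→173 °C: 764.99 kJ/s
Q = ΔH = -1035.8 kJ/s = -1035.8 kW
Heat removed = 3728.9 MJ/h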